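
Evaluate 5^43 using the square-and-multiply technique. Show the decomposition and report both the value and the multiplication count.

Computing 5^43 by squaring (build up from 5^1; each line after the first costs one multiplication):

5^1 = 5
5^2 = (5^1)^2 = 5^2 = 25
5^4 = (5^2)^2 = 25^2 = 625
5^5 = 5 * 5^4 = 5 * 625 = 3125
5^10 = (5^5)^2 = 3125^2 = 9765625
5^20 = (5^10)^2 = 9765625^2 = 95367431640625
5^21 = 5 * 5^20 = 5 * 95367431640625 = 476837158203125
5^42 = (5^21)^2 = 476837158203125^2 = 227373675443232059478759765625
5^43 = 5 * 5^42 = 5 * 227373675443232059478759765625 = 1136868377216160297393798828125

Result: 1136868377216160297393798828125
Multiplications needed: 8 (8 lines after 5^1)

5^43 = 1136868377216160297393798828125. Using exponentiation by squaring, this requires 8 multiplications. The key idea: if the exponent is even, square the half-power; if odd, multiply by the base once.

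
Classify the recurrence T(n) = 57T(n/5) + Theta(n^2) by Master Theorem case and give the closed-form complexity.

Master Theorem for T(n) = 57T(n/5) + O(n^2):

a = 57, b = 5, c = 2
log_b(a) = log_5(57) = 2.5121

Case 1: c = 2 < log_5(57) = 2.5121
T(n) = O(n^(log_5 57))

For T(n) = 57T(n/5) + O(n^2): log_5(57) = 2.5121. This is Case 1 of the Master Theorem (c < log_b(a), work dominated by leaves), giving O(n^(log_5 57)).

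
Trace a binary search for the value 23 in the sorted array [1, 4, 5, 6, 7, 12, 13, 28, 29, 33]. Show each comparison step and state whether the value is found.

Binary search for 23 in [1, 4, 5, 6, 7, 12, 13, 28, 29, 33]:

lo=0, hi=9, mid=4, arr[mid]=7 -> 7 < 23, search right half
lo=5, hi=9, mid=7, arr[mid]=28 -> 28 > 23, search left half
lo=5, hi=6, mid=5, arr[mid]=12 -> 12 < 23, search right half
lo=6, hi=6, mid=6, arr[mid]=13 -> 13 < 23, search right half
lo=7 > hi=6, target 23 not found

Binary search determines that 23 is not in the array after 4 comparisons. The search space was exhausted without finding the target.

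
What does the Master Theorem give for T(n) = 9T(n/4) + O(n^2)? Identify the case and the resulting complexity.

Master Theorem for T(n) = 9T(n/4) + O(n^2):

a = 9, b = 4, c = 2
log_b(a) = log_4(9) = 1.5850

Case 3: c = 2 > log_4(9) = 1.5850
T(n) = O(n^2) = O(n^2)

For T(n) = 9T(n/4) + O(n^2): log_4(9) = 1.5850. This is Case 3 of the Master Theorem (c > log_b(a), work dominated by root), giving O(n^2).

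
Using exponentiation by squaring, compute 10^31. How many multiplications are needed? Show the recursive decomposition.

Computing 10^31 by squaring (build up from 10^1; each line after the first costs one multiplication):

10^1 = 10
10^2 = (10^1)^2 = 10^2 = 100
10^3 = 10 * 10^2 = 10 * 100 = 1000
10^6 = (10^3)^2 = 1000^2 = 1000000
10^7 = 10 * 10^6 = 10 * 1000000 = 10000000
10^14 = (10^7)^2 = 10000000^2 = 100000000000000
10^15 = 10 * 10^14 = 10 * 100000000000000 = 1000000000000000
10^30 = (10^15)^2 = 1000000000000000^2 = 1000000000000000000000000000000
10^31 = 10 * 10^30 = 10 * 1000000000000000000000000000000 = 10000000000000000000000000000000

Result: 10000000000000000000000000000000
Multiplications needed: 8 (8 lines after 10^1)

10^31 = 10000000000000000000000000000000. Using exponentiation by squaring, this requires 8 multiplications. The key idea: if the exponent is even, square the half-power; if odd, multiply by the base once.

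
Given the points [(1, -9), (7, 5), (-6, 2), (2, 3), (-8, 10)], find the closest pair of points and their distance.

Computing all pairwise distances among 5 points:

d((1, -9), (7, 5)) = 15.2315
d((1, -9), (-6, 2)) = 13.0384
d((1, -9), (2, 3)) = 12.0416
d((1, -9), (-8, 10)) = 21.0238
d((7, 5), (-6, 2)) = 13.3417
d((7, 5), (2, 3)) = 5.3852 <-- minimum
d((7, 5), (-8, 10)) = 15.8114
d((-6, 2), (2, 3)) = 8.0623
d((-6, 2), (-8, 10)) = 8.2462
d((2, 3), (-8, 10)) = 12.2066

Closest pair: (7, 5) and (2, 3) with distance 5.3852

The closest pair is (7, 5) and (2, 3) with Euclidean distance 5.3852. For 5 points, brute-force pairwise comparison is shown above. For large n, the divide-and-conquer algorithm (sort by x, recurse on halves, check the dividing strip) achieves O(n log n).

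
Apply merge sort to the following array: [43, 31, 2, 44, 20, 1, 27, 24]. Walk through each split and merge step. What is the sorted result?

Merge sort trace:

Split: [43, 31, 2, 44, 20, 1, 27, 24] -> [43, 31, 2, 44] and [20, 1, 27, 24]
  Split: [43, 31, 2, 44] -> [43, 31] and [2, 44]
    Split: [43, 31] -> [43] and [31]
    Merge: [43] + [31] -> [31, 43]
    Split: [2, 44] -> [2] and [44]
    Merge: [2] + [44] -> [2, 44]
  Merge: [31, 43] + [2, 44] -> [2, 31, 43, 44]
  Split: [20, 1, 27, 24] -> [20, 1] and [27, 24]
    Split: [20, 1] -> [20] and [1]
    Merge: [20] + [1] -> [1, 20]
    Split: [27, 24] -> [27] and [24]
    Merge: [27] + [24] -> [24, 27]
  Merge: [1, 20] + [24, 27] -> [1, 20, 24, 27]
Merge: [2, 31, 43, 44] + [1, 20, 24, 27] -> [1, 2, 20, 24, 27, 31, 43, 44]

Final sorted array: [1, 2, 20, 24, 27, 31, 43, 44]

The merge sort proceeds by recursively splitting the array and merging sorted halves.
After all merges, the sorted array is [1, 2, 20, 24, 27, 31, 43, 44].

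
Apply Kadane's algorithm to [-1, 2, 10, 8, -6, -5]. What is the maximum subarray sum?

Using Kadane's algorithm on [-1, 2, 10, 8, -6, -5]:

Scanning through the array:
Position 1 (value 2): max_ending_here = 2, max_so_far = 2
Position 2 (value 10): max_ending_here = 12, max_so_far = 12
Position 3 (value 8): max_ending_here = 20, max_so_far = 20
Position 4 (value -6): max_ending_here = 14, max_so_far = 20
Position 5 (value -5): max_ending_here = 9, max_so_far = 20

Maximum subarray: [2, 10, 8]
Maximum sum: 20

The maximum subarray is [2, 10, 8] with sum 20. This subarray runs from index 1 to index 3.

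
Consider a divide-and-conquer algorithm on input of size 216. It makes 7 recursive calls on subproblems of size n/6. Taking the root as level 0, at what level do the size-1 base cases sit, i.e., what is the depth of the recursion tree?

For divide and conquer with division factor 6:

Problem sizes at each level:
Level 0: 216
Level 1: 36
Level 2: 6
Level 3: 1

The root is level 0 and the size-1 base case is level 3 (the tree spans levels 0 through 3, i.e. 4 levels counting the root), so the depth is the number of divisions: log_6(216) = 3

The recursion tree depth is log_6(216) = 3. At each level, the problem size is divided by 6, so it takes 3 divisions to reduce to a base case of size 1. The algorithm makes 7 recursive calls at each level.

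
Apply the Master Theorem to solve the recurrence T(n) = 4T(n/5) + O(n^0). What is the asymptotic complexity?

Master Theorem for T(n) = 4T(n/5) + O(n^0):

a = 4, b = 5, c = 0
log_b(a) = log_5(4) = 0.8614

Case 1: c = 0 < log_5(4) = 0.8614
T(n) = O(n^(log_5 4))

For T(n) = 4T(n/5) + O(n^0): log_5(4) = 0.8614. This is Case 1 of the Master Theorem (c < log_b(a), work dominated by leaves), giving O(n^(log_5 4)).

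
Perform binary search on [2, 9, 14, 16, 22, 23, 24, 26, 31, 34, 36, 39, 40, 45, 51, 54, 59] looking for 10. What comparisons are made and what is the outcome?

Binary search for 10 in [2, 9, 14, 16, 22, 23, 24, 26, 31, 34, 36, 39, 40, 45, 51, 54, 59]:

lo=0, hi=16, mid=8, arr[mid]=31 -> 31 > 10, search left half
lo=0, hi=7, mid=3, arr[mid]=16 -> 16 > 10, search left half
lo=0, hi=2, mid=1, arr[mid]=9 -> 9 < 10, search right half
lo=2, hi=2, mid=2, arr[mid]=14 -> 14 > 10, search left half
lo=2 > hi=1, target 10 not found

Binary search determines that 10 is not in the array after 4 comparisons. The search space was exhausted without finding the target.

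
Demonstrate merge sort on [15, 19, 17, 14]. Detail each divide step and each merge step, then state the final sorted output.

Merge sort trace:

Split: [15, 19, 17, 14] -> [15, 19] and [17, 14]
  Split: [15, 19] -> [15] and [19]
  Merge: [15] + [19] -> [15, 19]
  Split: [17, 14] -> [17] and [14]
  Merge: [17] + [14] -> [14, 17]
Merge: [15, 19] + [14, 17] -> [14, 15, 17, 19]

Final sorted array: [14, 15, 17, 19]

The merge sort proceeds by recursively splitting the array and merging sorted halves.
After all merges, the sorted array is [14, 15, 17, 19].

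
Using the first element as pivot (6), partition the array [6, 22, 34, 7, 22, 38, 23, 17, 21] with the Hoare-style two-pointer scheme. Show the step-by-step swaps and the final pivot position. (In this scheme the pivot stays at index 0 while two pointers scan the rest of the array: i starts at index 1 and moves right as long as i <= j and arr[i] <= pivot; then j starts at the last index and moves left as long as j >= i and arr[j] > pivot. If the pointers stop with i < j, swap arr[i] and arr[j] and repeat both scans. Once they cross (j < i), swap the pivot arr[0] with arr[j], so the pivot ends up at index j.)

Hoare-style two-pointer partition with pivot = 6:

Initial array: [6, 22, 34, 7, 22, 38, 23, 17, 21]

Pointers start at i = 1, j = 8.
i ends at 1, j ends at 0: the pointers have crossed (j < i), so scanning stops.

j = 0, so swapping arr[0] with arr[j] leaves the pivot at position 0: [6, 22, 34, 7, 22, 38, 23, 17, 21]
Pivot position: 0

After partitioning with pivot 6, the array becomes [6, 22, 34, 7, 22, 38, 23, 17, 21]. The pivot is placed at index 0. All elements to the left of the pivot are <= 6, and all elements to the right are > 6.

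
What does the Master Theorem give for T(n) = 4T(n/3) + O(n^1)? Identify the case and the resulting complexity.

Master Theorem for T(n) = 4T(n/3) + O(n^1):

a = 4, b = 3, c = 1
log_b(a) = log_3(4) = 1.2619

Case 1: c = 1 < log_3(4) = 1.2619
T(n) = O(n^(log_3 4))

For T(n) = 4T(n/3) + O(n^1): log_3(4) = 1.2619. This is Case 1 of the Master Theorem (c < log_b(a), work dominated by leaves), giving O(n^(log_3 4)).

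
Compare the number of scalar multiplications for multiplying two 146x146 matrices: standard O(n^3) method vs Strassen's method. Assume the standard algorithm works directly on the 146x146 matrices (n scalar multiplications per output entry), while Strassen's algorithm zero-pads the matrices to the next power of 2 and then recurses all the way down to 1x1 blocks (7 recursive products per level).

Matrix multiplication for 146x146 matrices:

Strassen's algorithm requires power-of-2 dimensions. Pad 146x146 to 256x256 (next power of 2).

Standard algorithm: 146^3 = 3112136 multiplications
Strassen's algorithm: 7^(log2(256)) = 7^8 = 5764801 multiplications
Difference: 3112136 - 5764801 = -2652665 (Strassen uses MORE here due to padding overhead — for small or just-over-power-of-2 n, padding can outweigh the per-level savings)

Standard: 3112136 multiplications (146^3). Strassen: 5764801 multiplications (7^8, after padding to 256x256). Strassen reduces 8 recursive multiplications to 7 at each level.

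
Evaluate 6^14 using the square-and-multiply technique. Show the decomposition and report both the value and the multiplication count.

Computing 6^14 by squaring (build up from 6^1; each line after the first costs one multiplication):

6^1 = 6
6^2 = (6^1)^2 = 6^2 = 36
6^3 = 6 * 6^2 = 6 * 36 = 216
6^6 = (6^3)^2 = 216^2 = 46656
6^7 = 6 * 6^6 = 6 * 46656 = 279936
6^14 = (6^7)^2 = 279936^2 = 78364164096

Result: 78364164096
Multiplications needed: 5 (5 lines after 6^1)

6^14 = 78364164096. Using exponentiation by squaring, this requires 5 multiplications. The key idea: if the exponent is even, square the half-power; if odd, multiply by the base once.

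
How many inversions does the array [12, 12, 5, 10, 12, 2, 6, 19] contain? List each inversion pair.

Finding inversions in [12, 12, 5, 10, 12, 2, 6, 19]:

(0, 2): arr[0]=12 > arr[2]=5
(0, 3): arr[0]=12 > arr[3]=10
(0, 5): arr[0]=12 > arr[5]=2
(0, 6): arr[0]=12 > arr[6]=6
(1, 2): arr[1]=12 > arr[2]=5
(1, 3): arr[1]=12 > arr[3]=10
(1, 5): arr[1]=12 > arr[5]=2
(1, 6): arr[1]=12 > arr[6]=6
(2, 5): arr[2]=5 > arr[5]=2
(3, 5): arr[3]=10 > arr[5]=2
(3, 6): arr[3]=10 > arr[6]=6
(4, 5): arr[4]=12 > arr[5]=2
(4, 6): arr[4]=12 > arr[6]=6

Total inversions: 13

The array has 13 inversion(s): (0,2), (0,3), (0,5), (0,6), (1,2), (1,3), (1,5), (1,6), (2,5), (3,5), (3,6), (4,5), (4,6). Each pair (i,j) satisfies i < j and arr[i] > arr[j].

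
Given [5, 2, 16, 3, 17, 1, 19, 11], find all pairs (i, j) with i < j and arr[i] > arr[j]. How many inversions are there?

Finding inversions in [5, 2, 16, 3, 17, 1, 19, 11]:

(0, 1): arr[0]=5 > arr[1]=2
(0, 3): arr[0]=5 > arr[3]=3
(0, 5): arr[0]=5 > arr[5]=1
(1, 5): arr[1]=2 > arr[5]=1
(2, 3): arr[2]=16 > arr[3]=3
(2, 5): arr[2]=16 > arr[5]=1
(2, 7): arr[2]=16 > arr[7]=11
(3, 5): arr[3]=3 > arr[5]=1
(4, 5): arr[4]=17 > arr[5]=1
(4, 7): arr[4]=17 > arr[7]=11
(6, 7): arr[6]=19 > arr[7]=11

Total inversions: 11

The array has 11 inversion(s): (0,1), (0,3), (0,5), (1,5), (2,3), (2,5), (2,7), (3,5), (4,5), (4,7), (6,7). Each pair (i,j) satisfies i < j and arr[i] > arr[j].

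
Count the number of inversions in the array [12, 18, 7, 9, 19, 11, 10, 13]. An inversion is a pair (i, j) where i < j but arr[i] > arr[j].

Finding inversions in [12, 18, 7, 9, 19, 11, 10, 13]:

(0, 2): arr[0]=12 > arr[2]=7
(0, 3): arr[0]=12 > arr[3]=9
(0, 5): arr[0]=12 > arr[5]=11
(0, 6): arr[0]=12 > arr[6]=10
(1, 2): arr[1]=18 > arr[2]=7
(1, 3): arr[1]=18 > arr[3]=9
(1, 5): arr[1]=18 > arr[5]=11
(1, 6): arr[1]=18 > arr[6]=10
(1, 7): arr[1]=18 > arr[7]=13
(4, 5): arr[4]=19 > arr[5]=11
(4, 6): arr[4]=19 > arr[6]=10
(4, 7): arr[4]=19 > arr[7]=13
(5, 6): arr[5]=11 > arr[6]=10

Total inversions: 13

The array has 13 inversion(s): (0,2), (0,3), (0,5), (0,6), (1,2), (1,3), (1,5), (1,6), (1,7), (4,5), (4,6), (4,7), (5,6). Each pair (i,j) satisfies i < j and arr[i] > arr[j].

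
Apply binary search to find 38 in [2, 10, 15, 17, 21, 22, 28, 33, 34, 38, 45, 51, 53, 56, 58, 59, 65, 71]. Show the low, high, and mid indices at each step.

Binary search for 38 in [2, 10, 15, 17, 21, 22, 28, 33, 34, 38, 45, 51, 53, 56, 58, 59, 65, 71]:

lo=0, hi=17, mid=8, arr[mid]=34 -> 34 < 38, search right half
lo=9, hi=17, mid=13, arr[mid]=56 -> 56 > 38, search left half
lo=9, hi=12, mid=10, arr[mid]=45 -> 45 > 38, search left half
lo=9, hi=9, mid=9, arr[mid]=38 -> Found target at index 9!

Binary search finds 38 at index 9 after 4 comparisons. The search repeatedly halves the search space by comparing with the middle element.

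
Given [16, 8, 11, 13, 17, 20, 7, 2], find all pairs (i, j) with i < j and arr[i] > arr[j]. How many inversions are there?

Finding inversions in [16, 8, 11, 13, 17, 20, 7, 2]:

(0, 1): arr[0]=16 > arr[1]=8
(0, 2): arr[0]=16 > arr[2]=11
(0, 3): arr[0]=16 > arr[3]=13
(0, 6): arr[0]=16 > arr[6]=7
(0, 7): arr[0]=16 > arr[7]=2
(1, 6): arr[1]=8 > arr[6]=7
(1, 7): arr[1]=8 > arr[7]=2
(2, 6): arr[2]=11 > arr[6]=7
(2, 7): arr[2]=11 > arr[7]=2
(3, 6): arr[3]=13 > arr[6]=7
(3, 7): arr[3]=13 > arr[7]=2
(4, 6): arr[4]=17 > arr[6]=7
(4, 7): arr[4]=17 > arr[7]=2
(5, 6): arr[5]=20 > arr[6]=7
(5, 7): arr[5]=20 > arr[7]=2
(6, 7): arr[6]=7 > arr[7]=2

Total inversions: 16

The array has 16 inversion(s): (0,1), (0,2), (0,3), (0,6), (0,7), (1,6), (1,7), (2,6), (2,7), (3,6), (3,7), (4,6), (4,7), (5,6), (5,7), (6,7). Each pair (i,j) satisfies i < j and arr[i] > arr[j].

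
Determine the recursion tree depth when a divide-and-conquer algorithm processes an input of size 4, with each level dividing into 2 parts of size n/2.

For divide and conquer with division factor 2:

Problem sizes at each level:
Level 0: 4
Level 1: 2
Level 2: 1

The root is level 0 and the size-1 base case is level 2 (the tree spans levels 0 through 2, i.e. 3 levels counting the root), so the depth is the number of divisions: log_2(4) = 2

The recursion tree depth is log_2(4) = 2. At each level, the problem size is divided by 2, so it takes 2 divisions to reduce to a base case of size 1. The algorithm makes 2 recursive calls at each level.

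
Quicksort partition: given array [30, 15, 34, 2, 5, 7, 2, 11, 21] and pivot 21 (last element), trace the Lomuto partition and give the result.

Lomuto partition with pivot = 21:

Initial array: [30, 15, 34, 2, 5, 7, 2, 11, 21]

arr[0]=30 > 21: no swap
arr[1]=15 <= 21: swap with position 0, array becomes [15, 30, 34, 2, 5, 7, 2, 11, 21]
arr[2]=34 > 21: no swap
arr[3]=2 <= 21: swap with position 1, array becomes [15, 2, 34, 30, 5, 7, 2, 11, 21]
arr[4]=5 <= 21: swap with position 2, array becomes [15, 2, 5, 30, 34, 7, 2, 11, 21]
arr[5]=7 <= 21: swap with position 3, array becomes [15, 2, 5, 7, 34, 30, 2, 11, 21]
arr[6]=2 <= 21: swap with position 4, array becomes [15, 2, 5, 7, 2, 30, 34, 11, 21]
arr[7]=11 <= 21: swap with position 5, array becomes [15, 2, 5, 7, 2, 11, 34, 30, 21]

Place pivot at position 6: [15, 2, 5, 7, 2, 11, 21, 30, 34]
Pivot position: 6

After partitioning with pivot 21, the array becomes [15, 2, 5, 7, 2, 11, 21, 30, 34]. The pivot is placed at index 6. All elements to the left of the pivot are <= 21, and all elements to the right are > 21.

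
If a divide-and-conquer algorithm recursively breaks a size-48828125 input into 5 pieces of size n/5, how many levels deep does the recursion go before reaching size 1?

For divide and conquer with division factor 5:

Problem sizes at each level:
Level 0: 48828125
Level 1: 9765625
Level 2: 1953125
Level 3: 390625
Level 4: 78125
Level 5: 15625
Level 6: 3125
Level 7: 625
Level 8: 125
Level 9: 25
Level 10: 5
Level 11: 1

The root is level 0 and the size-1 base case is level 11 (the tree spans levels 0 through 11, i.e. 12 levels counting the root), so the depth is the number of divisions: log_5(48828125) = 11

The recursion tree depth is log_5(48828125) = 11. At each level, the problem size is divided by 5, so it takes 11 divisions to reduce to a base case of size 1. The algorithm makes 5 recursive calls at each level.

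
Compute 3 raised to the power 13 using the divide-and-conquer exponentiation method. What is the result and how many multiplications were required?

Computing 3^13 by squaring (build up from 3^1; each line after the first costs one multiplication):

3^1 = 3
3^2 = (3^1)^2 = 3^2 = 9
3^3 = 3 * 3^2 = 3 * 9 = 27
3^6 = (3^3)^2 = 27^2 = 729
3^12 = (3^6)^2 = 729^2 = 531441
3^13 = 3 * 3^12 = 3 * 531441 = 1594323

Result: 1594323
Multiplications needed: 5 (5 lines after 3^1)

3^13 = 1594323. Using exponentiation by squaring, this requires 5 multiplications. The key idea: if the exponent is even, square the half-power; if odd, multiply by the base once.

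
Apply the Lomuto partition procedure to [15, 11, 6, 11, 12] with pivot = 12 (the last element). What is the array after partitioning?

Lomuto partition with pivot = 12:

Initial array: [15, 11, 6, 11, 12]

arr[0]=15 > 12: no swap
arr[1]=11 <= 12: swap with position 0, array becomes [11, 15, 6, 11, 12]
arr[2]=6 <= 12: swap with position 1, array becomes [11, 6, 15, 11, 12]
arr[3]=11 <= 12: swap with position 2, array becomes [11, 6, 11, 15, 12]

Place pivot at position 3: [11, 6, 11, 12, 15]
Pivot position: 3

After partitioning with pivot 12, the array becomes [11, 6, 11, 12, 15]. The pivot is placed at index 3. All elements to the left of the pivot are <= 12, and all elements to the right are > 12.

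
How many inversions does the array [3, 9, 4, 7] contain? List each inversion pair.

Finding inversions in [3, 9, 4, 7]:

(1, 2): arr[1]=9 > arr[2]=4
(1, 3): arr[1]=9 > arr[3]=7

Total inversions: 2

The array has 2 inversion(s): (1,2), (1,3). Each pair (i,j) satisfies i < j and arr[i] > arr[j].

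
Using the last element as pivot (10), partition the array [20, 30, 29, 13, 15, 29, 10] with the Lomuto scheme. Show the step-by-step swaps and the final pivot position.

Lomuto partition with pivot = 10:

Initial array: [20, 30, 29, 13, 15, 29, 10]

arr[0]=20 > 10: no swap
arr[1]=30 > 10: no swap
arr[2]=29 > 10: no swap
arr[3]=13 > 10: no swap
arr[4]=15 > 10: no swap
arr[5]=29 > 10: no swap

Place pivot at position 0: [10, 30, 29, 13, 15, 29, 20]
Pivot position: 0

After partitioning with pivot 10, the array becomes [10, 30, 29, 13, 15, 29, 20]. The pivot is placed at index 0. All elements to the left of the pivot are <= 10, and all elements to the right are > 10.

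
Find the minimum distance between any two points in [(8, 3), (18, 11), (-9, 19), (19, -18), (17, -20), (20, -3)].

Computing all pairwise distances among 6 points:

d((8, 3), (18, 11)) = 12.8062
d((8, 3), (-9, 19)) = 23.3452
d((8, 3), (19, -18)) = 23.7065
d((8, 3), (17, -20)) = 24.6982
d((8, 3), (20, -3)) = 13.4164
d((18, 11), (-9, 19)) = 28.1603
d((18, 11), (19, -18)) = 29.0172
d((18, 11), (17, -20)) = 31.0161
d((18, 11), (20, -3)) = 14.1421
d((-9, 19), (19, -18)) = 46.4004
d((-9, 19), (17, -20)) = 46.8722
d((-9, 19), (20, -3)) = 36.4005
d((19, -18), (17, -20)) = 2.8284 <-- minimum
d((19, -18), (20, -3)) = 15.0333
d((17, -20), (20, -3)) = 17.2627

Closest pair: (19, -18) and (17, -20) with distance 2.8284

The closest pair is (19, -18) and (17, -20) with Euclidean distance 2.8284. For 6 points, brute-force pairwise comparison is shown above. For large n, the divide-and-conquer algorithm (sort by x, recurse on halves, check the dividing strip) achieves O(n log n).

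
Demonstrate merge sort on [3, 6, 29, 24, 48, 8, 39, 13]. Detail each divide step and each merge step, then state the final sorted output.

Merge sort trace:

Split: [3, 6, 29, 24, 48, 8, 39, 13] -> [3, 6, 29, 24] and [48, 8, 39, 13]
  Split: [3, 6, 29, 24] -> [3, 6] and [29, 24]
    Split: [3, 6] -> [3] and [6]
    Merge: [3] + [6] -> [3, 6]
    Split: [29, 24] -> [29] and [24]
    Merge: [29] + [24] -> [24, 29]
  Merge: [3, 6] + [24, 29] -> [3, 6, 24, 29]
  Split: [48, 8, 39, 13] -> [48, 8] and [39, 13]
    Split: [48, 8] -> [48] and [8]
    Merge: [48] + [8] -> [8, 48]
    Split: [39, 13] -> [39] and [13]
    Merge: [39] + [13] -> [13, 39]
  Merge: [8, 48] + [13, 39] -> [8, 13, 39, 48]
Merge: [3, 6, 24, 29] + [8, 13, 39, 48] -> [3, 6, 8, 13, 24, 29, 39, 48]

Final sorted array: [3, 6, 8, 13, 24, 29, 39, 48]

The merge sort proceeds by recursively splitting the array and merging sorted halves.
After all merges, the sorted array is [3, 6, 8, 13, 24, 29, 39, 48].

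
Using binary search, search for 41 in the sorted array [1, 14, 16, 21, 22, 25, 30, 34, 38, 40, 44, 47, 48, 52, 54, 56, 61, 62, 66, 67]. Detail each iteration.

Binary search for 41 in [1, 14, 16, 21, 22, 25, 30, 34, 38, 40, 44, 47, 48, 52, 54, 56, 61, 62, 66, 67]:

lo=0, hi=19, mid=9, arr[mid]=40 -> 40 < 41, search right half
lo=10, hi=19, mid=14, arr[mid]=54 -> 54 > 41, search left half
lo=10, hi=13, mid=11, arr[mid]=47 -> 47 > 41, search left half
lo=10, hi=10, mid=10, arr[mid]=44 -> 44 > 41, search left half
lo=10 > hi=9, target 41 not found

Binary search determines that 41 is not in the array after 4 comparisons. The search space was exhausted without finding the target.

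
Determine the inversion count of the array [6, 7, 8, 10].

Finding inversions in [6, 7, 8, 10]:


Total inversions: 0

The array has 0 inversions. It is already sorted.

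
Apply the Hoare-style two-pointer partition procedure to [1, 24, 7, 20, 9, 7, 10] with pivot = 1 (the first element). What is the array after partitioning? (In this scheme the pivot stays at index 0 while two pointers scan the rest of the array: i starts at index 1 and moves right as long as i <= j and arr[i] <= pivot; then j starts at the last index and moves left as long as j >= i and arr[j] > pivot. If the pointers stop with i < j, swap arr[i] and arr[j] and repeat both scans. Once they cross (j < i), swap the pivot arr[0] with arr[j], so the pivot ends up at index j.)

Hoare-style two-pointer partition with pivot = 1:

Initial array: [1, 24, 7, 20, 9, 7, 10]

Pointers start at i = 1, j = 6.
i ends at 1, j ends at 0: the pointers have crossed (j < i), so scanning stops.

j = 0, so swapping arr[0] with arr[j] leaves the pivot at position 0: [1, 24, 7, 20, 9, 7, 10]
Pivot position: 0

After partitioning with pivot 1, the array becomes [1, 24, 7, 20, 9, 7, 10]. The pivot is placed at index 0. All elements to the left of the pivot are <= 1, and all elements to the right are > 1.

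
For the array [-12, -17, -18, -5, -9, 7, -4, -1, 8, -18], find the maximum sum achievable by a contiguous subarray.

Using Kadane's algorithm on [-12, -17, -18, -5, -9, 7, -4, -1, 8, -18]:

Scanning through the array:
Position 1 (value -17): max_ending_here = -17, max_so_far = -12
Position 2 (value -18): max_ending_here = -18, max_so_far = -12
Position 3 (value -5): max_ending_here = -5, max_so_far = -5
Position 4 (value -9): max_ending_here = -9, max_so_far = -5
Position 5 (value 7): max_ending_here = 7, max_so_far = 7
Position 6 (value -4): max_ending_here = 3, max_so_far = 7
Position 7 (value -1): max_ending_here = 2, max_so_far = 7
Position 8 (value 8): max_ending_here = 10, max_so_far = 10
Position 9 (value -18): max_ending_here = -8, max_so_far = 10

Maximum subarray: [7, -4, -1, 8]
Maximum sum: 10

The maximum subarray is [7, -4, -1, 8] with sum 10. This subarray runs from index 5 to index 8.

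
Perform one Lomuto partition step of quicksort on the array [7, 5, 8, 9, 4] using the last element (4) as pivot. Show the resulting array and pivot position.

Lomuto partition with pivot = 4:

Initial array: [7, 5, 8, 9, 4]

arr[0]=7 > 4: no swap
arr[1]=5 > 4: no swap
arr[2]=8 > 4: no swap
arr[3]=9 > 4: no swap

Place pivot at position 0: [4, 5, 8, 9, 7]
Pivot position: 0

After partitioning with pivot 4, the array becomes [4, 5, 8, 9, 7]. The pivot is placed at index 0. All elements to the left of the pivot are <= 4, and all elements to the right are > 4.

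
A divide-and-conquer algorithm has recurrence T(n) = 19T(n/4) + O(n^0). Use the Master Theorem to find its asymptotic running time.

Master Theorem for T(n) = 19T(n/4) + O(n^0):

a = 19, b = 4, c = 0
log_b(a) = log_4(19) = 2.1240

Case 1: c = 0 < log_4(19) = 2.1240
T(n) = O(n^(log_4 19))

For T(n) = 19T(n/4) + O(n^0): log_4(19) = 2.1240. This is Case 1 of the Master Theorem (c < log_b(a), work dominated by leaves), giving O(n^(log_4 19)).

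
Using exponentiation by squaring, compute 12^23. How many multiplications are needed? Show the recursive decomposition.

Computing 12^23 by squaring (build up from 12^1; each line after the first costs one multiplication):

12^1 = 12
12^2 = (12^1)^2 = 12^2 = 144
12^4 = (12^2)^2 = 144^2 = 20736
12^5 = 12 * 12^4 = 12 * 20736 = 248832
12^10 = (12^5)^2 = 248832^2 = 61917364224
12^11 = 12 * 12^10 = 12 * 61917364224 = 743008370688
12^22 = (12^11)^2 = 743008370688^2 = 552061438912436417593344
12^23 = 12 * 12^22 = 12 * 552061438912436417593344 = 6624737266949237011120128

Result: 6624737266949237011120128
Multiplications needed: 7 (7 lines after 12^1)

12^23 = 6624737266949237011120128. Using exponentiation by squaring, this requires 7 multiplications. The key idea: if the exponent is even, square the half-power; if odd, multiply by the base once.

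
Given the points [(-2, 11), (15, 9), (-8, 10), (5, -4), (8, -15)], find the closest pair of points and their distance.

Computing all pairwise distances among 5 points:

d((-2, 11), (15, 9)) = 17.1172
d((-2, 11), (-8, 10)) = 6.0828 <-- minimum
d((-2, 11), (5, -4)) = 16.5529
d((-2, 11), (8, -15)) = 27.8568
d((15, 9), (-8, 10)) = 23.0217
d((15, 9), (5, -4)) = 16.4012
d((15, 9), (8, -15)) = 25.0
d((-8, 10), (5, -4)) = 19.105
d((-8, 10), (8, -15)) = 29.6816
d((5, -4), (8, -15)) = 11.4018

Closest pair: (-2, 11) and (-8, 10) with distance 6.0828

The closest pair is (-2, 11) and (-8, 10) with Euclidean distance 6.0828. For 5 points, brute-force pairwise comparison is shown above. For large n, the divide-and-conquer algorithm (sort by x, recurse on halves, check the dividing strip) achieves O(n log n).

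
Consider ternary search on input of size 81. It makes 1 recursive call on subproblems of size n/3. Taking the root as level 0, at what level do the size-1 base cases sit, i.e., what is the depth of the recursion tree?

For divide and conquer with division factor 3:

Problem sizes at each level:
Level 0: 81
Level 1: 27
Level 2: 9
Level 3: 3
Level 4: 1

The root is level 0 and the size-1 base case is level 4 (the tree spans levels 0 through 4, i.e. 5 levels counting the root), so the depth is the number of divisions: log_3(81) = 4

The recursion tree depth is log_3(81) = 4. At each level, the problem size is divided by 3, so it takes 4 divisions to reduce to a base case of size 1. The algorithm makes 1 recursive call at each level.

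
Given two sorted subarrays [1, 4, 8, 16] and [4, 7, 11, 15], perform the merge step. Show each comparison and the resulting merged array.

Merging process:

Compare 1 vs 4: take 1 from left. Merged: [1]
Compare 4 vs 4: take 4 from left. Merged: [1, 4]
Compare 8 vs 4: take 4 from right. Merged: [1, 4, 4]
Compare 8 vs 7: take 7 from right. Merged: [1, 4, 4, 7]
Compare 8 vs 11: take 8 from left. Merged: [1, 4, 4, 7, 8]
Compare 16 vs 11: take 11 from right. Merged: [1, 4, 4, 7, 8, 11]
Compare 16 vs 15: take 15 from right. Merged: [1, 4, 4, 7, 8, 11, 15]
Append remaining from left: [16]. Merged: [1, 4, 4, 7, 8, 11, 15, 16]

Final merged array: [1, 4, 4, 7, 8, 11, 15, 16]
Total comparisons: 7

The merged array is [1, 4, 4, 7, 8, 11, 15, 16], requiring 7 comparisons. The merge step runs in O(n) time where n is the total number of elements.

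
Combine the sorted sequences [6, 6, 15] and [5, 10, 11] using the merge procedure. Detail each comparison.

Merging process:

Compare 6 vs 5: take 5 from right. Merged: [5]
Compare 6 vs 10: take 6 from left. Merged: [5, 6]
Compare 6 vs 10: take 6 from left. Merged: [5, 6, 6]
Compare 15 vs 10: take 10 from right. Merged: [5, 6, 6, 10]
Compare 15 vs 11: take 11 from right. Merged: [5, 6, 6, 10, 11]
Append remaining from left: [15]. Merged: [5, 6, 6, 10, 11, 15]

Final merged array: [5, 6, 6, 10, 11, 15]
Total comparisons: 5

The merged array is [5, 6, 6, 10, 11, 15], requiring 5 comparisons. The merge step runs in O(n) time where n is the total number of elements.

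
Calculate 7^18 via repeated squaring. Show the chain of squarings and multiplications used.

Computing 7^18 by squaring (build up from 7^1; each line after the first costs one multiplication):

7^1 = 7
7^2 = (7^1)^2 = 7^2 = 49
7^4 = (7^2)^2 = 49^2 = 2401
7^8 = (7^4)^2 = 2401^2 = 5764801
7^9 = 7 * 7^8 = 7 * 5764801 = 40353607
7^18 = (7^9)^2 = 40353607^2 = 1628413597910449

Result: 1628413597910449
Multiplications needed: 5 (5 lines after 7^1)

7^18 = 1628413597910449. Using exponentiation by squaring, this requires 5 multiplications. The key idea: if the exponent is even, square the half-power; if odd, multiply by the base once.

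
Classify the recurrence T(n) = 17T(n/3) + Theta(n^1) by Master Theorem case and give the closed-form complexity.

Master Theorem for T(n) = 17T(n/3) + O(n^1):

a = 17, b = 3, c = 1
log_b(a) = log_3(17) = 2.5789

Case 1: c = 1 < log_3(17) = 2.5789
T(n) = O(n^(log_3 17))

For T(n) = 17T(n/3) + O(n^1): log_3(17) = 2.5789. This is Case 1 of the Master Theorem (c < log_b(a), work dominated by leaves), giving O(n^(log_3 17)).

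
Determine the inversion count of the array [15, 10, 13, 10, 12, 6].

Finding inversions in [15, 10, 13, 10, 12, 6]:

(0, 1): arr[0]=15 > arr[1]=10
(0, 2): arr[0]=15 > arr[2]=13
(0, 3): arr[0]=15 > arr[3]=10
(0, 4): arr[0]=15 > arr[4]=12
(0, 5): arr[0]=15 > arr[5]=6
(1, 5): arr[1]=10 > arr[5]=6
(2, 3): arr[2]=13 > arr[3]=10
(2, 4): arr[2]=13 > arr[4]=12
(2, 5): arr[2]=13 > arr[5]=6
(3, 5): arr[3]=10 > arr[5]=6
(4, 5): arr[4]=12 > arr[5]=6

Total inversions: 11

The array has 11 inversion(s): (0,1), (0,2), (0,3), (0,4), (0,5), (1,5), (2,3), (2,4), (2,5), (3,5), (4,5). Each pair (i,j) satisfies i < j and arr[i] > arr[j].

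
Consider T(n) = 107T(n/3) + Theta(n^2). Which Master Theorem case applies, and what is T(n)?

Master Theorem for T(n) = 107T(n/3) + O(n^2):

a = 107, b = 3, c = 2
log_b(a) = log_3(107) = 4.2534

Case 1: c = 2 < log_3(107) = 4.2534
T(n) = O(n^(log_3 107))

For T(n) = 107T(n/3) + O(n^2): log_3(107) = 4.2534. This is Case 1 of the Master Theorem (c < log_b(a), work dominated by leaves), giving O(n^(log_3 107)).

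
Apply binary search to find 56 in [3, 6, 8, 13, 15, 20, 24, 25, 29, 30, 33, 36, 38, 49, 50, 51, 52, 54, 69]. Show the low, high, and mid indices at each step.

Binary search for 56 in [3, 6, 8, 13, 15, 20, 24, 25, 29, 30, 33, 36, 38, 49, 50, 51, 52, 54, 69]:

lo=0, hi=18, mid=9, arr[mid]=30 -> 30 < 56, search right half
lo=10, hi=18, mid=14, arr[mid]=50 -> 50 < 56, search right half
lo=15, hi=18, mid=16, arr[mid]=52 -> 52 < 56, search right half
lo=17, hi=18, mid=17, arr[mid]=54 -> 54 < 56, search right half
lo=18, hi=18, mid=18, arr[mid]=69 -> 69 > 56, search left half
lo=18 > hi=17, target 56 not found

Binary search determines that 56 is not in the array after 5 comparisons. The search space was exhausted without finding the target.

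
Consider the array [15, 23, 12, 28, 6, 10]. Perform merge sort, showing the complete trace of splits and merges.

Merge sort trace:

Split: [15, 23, 12, 28, 6, 10] -> [15, 23, 12] and [28, 6, 10]
  Split: [15, 23, 12] -> [15] and [23, 12]
    Split: [23, 12] -> [23] and [12]
    Merge: [23] + [12] -> [12, 23]
  Merge: [15] + [12, 23] -> [12, 15, 23]
  Split: [28, 6, 10] -> [28] and [6, 10]
    Split: [6, 10] -> [6] and [10]
    Merge: [6] + [10] -> [6, 10]
  Merge: [28] + [6, 10] -> [6, 10, 28]
Merge: [12, 15, 23] + [6, 10, 28] -> [6, 10, 12, 15, 23, 28]

Final sorted array: [6, 10, 12, 15, 23, 28]

The merge sort proceeds by recursively splitting the array and merging sorted halves.
After all merges, the sorted array is [6, 10, 12, 15, 23, 28].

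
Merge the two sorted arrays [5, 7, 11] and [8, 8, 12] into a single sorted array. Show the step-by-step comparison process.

Merging process:

Compare 5 vs 8: take 5 from left. Merged: [5]
Compare 7 vs 8: take 7 from left. Merged: [5, 7]
Compare 11 vs 8: take 8 from right. Merged: [5, 7, 8]
Compare 11 vs 8: take 8 from right. Merged: [5, 7, 8, 8]
Compare 11 vs 12: take 11 from left. Merged: [5, 7, 8, 8, 11]
Append remaining from right: [12]. Merged: [5, 7, 8, 8, 11, 12]

Final merged array: [5, 7, 8, 8, 11, 12]
Total comparisons: 5

The merged array is [5, 7, 8, 8, 11, 12], requiring 5 comparisons. The merge step runs in O(n) time where n is the total number of elements.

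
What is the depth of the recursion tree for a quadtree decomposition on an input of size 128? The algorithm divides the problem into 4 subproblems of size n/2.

For divide and conquer with division factor 2:

Problem sizes at each level:
Level 0: 128
Level 1: 64
Level 2: 32
Level 3: 16
Level 4: 8
Level 5: 4
Level 6: 2
Level 7: 1

The root is level 0 and the size-1 base case is level 7 (the tree spans levels 0 through 7, i.e. 8 levels counting the root), so the depth is the number of divisions: log_2(128) = 7

The recursion tree depth is log_2(128) = 7. At each level, the problem size is divided by 2, so it takes 7 divisions to reduce to a base case of size 1. The algorithm makes 4 recursive calls at each level.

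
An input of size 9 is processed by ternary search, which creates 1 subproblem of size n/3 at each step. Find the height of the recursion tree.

For divide and conquer with division factor 3:

Problem sizes at each level:
Level 0: 9
Level 1: 3
Level 2: 1

The root is level 0 and the size-1 base case is level 2 (the tree spans levels 0 through 2, i.e. 3 levels counting the root), so the depth is the number of divisions: log_3(9) = 2

The recursion tree depth is log_3(9) = 2. At each level, the problem size is divided by 3, so it takes 2 divisions to reduce to a base case of size 1. The algorithm makes 1 recursive call at each level.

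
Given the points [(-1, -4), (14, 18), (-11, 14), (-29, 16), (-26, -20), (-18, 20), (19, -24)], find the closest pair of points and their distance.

Computing all pairwise distances among 7 points:

d((-1, -4), (14, 18)) = 26.6271
d((-1, -4), (-11, 14)) = 20.5913
d((-1, -4), (-29, 16)) = 34.4093
d((-1, -4), (-26, -20)) = 29.6816
d((-1, -4), (-18, 20)) = 29.4109
d((-1, -4), (19, -24)) = 28.2843
d((14, 18), (-11, 14)) = 25.318
d((14, 18), (-29, 16)) = 43.0465
d((14, 18), (-26, -20)) = 55.1725
d((14, 18), (-18, 20)) = 32.0624
d((14, 18), (19, -24)) = 42.2966
d((-11, 14), (-29, 16)) = 18.1108
d((-11, 14), (-26, -20)) = 37.1618
d((-11, 14), (-18, 20)) = 9.2195 <-- minimum
d((-11, 14), (19, -24)) = 48.4149
d((-29, 16), (-26, -20)) = 36.1248
d((-29, 16), (-18, 20)) = 11.7047
d((-29, 16), (19, -24)) = 62.482
d((-26, -20), (-18, 20)) = 40.7922
d((-26, -20), (19, -24)) = 45.1774
d((-18, 20), (19, -24)) = 57.4891

Closest pair: (-11, 14) and (-18, 20) with distance 9.2195

The closest pair is (-11, 14) and (-18, 20) with Euclidean distance 9.2195. For 7 points, brute-force pairwise comparison is shown above. For large n, the divide-and-conquer algorithm (sort by x, recurse on halves, check the dividing strip) achieves O(n log n).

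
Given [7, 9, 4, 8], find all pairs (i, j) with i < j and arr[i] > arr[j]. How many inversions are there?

Finding inversions in [7, 9, 4, 8]:

(0, 2): arr[0]=7 > arr[2]=4
(1, 2): arr[1]=9 > arr[2]=4
(1, 3): arr[1]=9 > arr[3]=8

Total inversions: 3

The array has 3 inversion(s): (0,2), (1,2), (1,3). Each pair (i,j) satisfies i < j and arr[i] > arr[j].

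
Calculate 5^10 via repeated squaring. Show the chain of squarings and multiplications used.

Computing 5^10 by squaring (build up from 5^1; each line after the first costs one multiplication):

5^1 = 5
5^2 = (5^1)^2 = 5^2 = 25
5^4 = (5^2)^2 = 25^2 = 625
5^5 = 5 * 5^4 = 5 * 625 = 3125
5^10 = (5^5)^2 = 3125^2 = 9765625

Result: 9765625
Multiplications needed: 4 (4 lines after 5^1)

5^10 = 9765625. Using exponentiation by squaring, this requires 4 multiplications. The key idea: if the exponent is even, square the half-power; if odd, multiply by the base once.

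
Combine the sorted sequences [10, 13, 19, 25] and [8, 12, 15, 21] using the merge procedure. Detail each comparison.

Merging process:

Compare 10 vs 8: take 8 from right. Merged: [8]
Compare 10 vs 12: take 10 from left. Merged: [8, 10]
Compare 13 vs 12: take 12 from right. Merged: [8, 10, 12]
Compare 13 vs 15: take 13 from left. Merged: [8, 10, 12, 13]
Compare 19 vs 15: take 15 from right. Merged: [8, 10, 12, 13, 15]
Compare 19 vs 21: take 19 from left. Merged: [8, 10, 12, 13, 15, 19]
Compare 25 vs 21: take 21 from right. Merged: [8, 10, 12, 13, 15, 19, 21]
Append remaining from left: [25]. Merged: [8, 10, 12, 13, 15, 19, 21, 25]

Final merged array: [8, 10, 12, 13, 15, 19, 21, 25]
Total comparisons: 7

The merged array is [8, 10, 12, 13, 15, 19, 21, 25], requiring 7 comparisons. The merge step runs in O(n) time where n is the total number of elements.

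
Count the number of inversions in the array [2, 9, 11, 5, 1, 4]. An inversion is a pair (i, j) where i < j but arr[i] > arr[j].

Finding inversions in [2, 9, 11, 5, 1, 4]:

(0, 4): arr[0]=2 > arr[4]=1
(1, 3): arr[1]=9 > arr[3]=5
(1, 4): arr[1]=9 > arr[4]=1
(1, 5): arr[1]=9 > arr[5]=4
(2, 3): arr[2]=11 > arr[3]=5
(2, 4): arr[2]=11 > arr[4]=1
(2, 5): arr[2]=11 > arr[5]=4
(3, 4): arr[3]=5 > arr[4]=1
(3, 5): arr[3]=5 > arr[5]=4

Total inversions: 9

The array has 9 inversion(s): (0,4), (1,3), (1,4), (1,5), (2,3), (2,4), (2,5), (3,4), (3,5). Each pair (i,j) satisfies i < j and arr[i] > arr[j].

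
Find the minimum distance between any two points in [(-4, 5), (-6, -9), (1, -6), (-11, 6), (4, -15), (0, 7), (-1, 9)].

Computing all pairwise distances among 7 points:

d((-4, 5), (-6, -9)) = 14.1421
d((-4, 5), (1, -6)) = 12.083
d((-4, 5), (-11, 6)) = 7.0711
d((-4, 5), (4, -15)) = 21.5407
d((-4, 5), (0, 7)) = 4.4721
d((-4, 5), (-1, 9)) = 5.0
d((-6, -9), (1, -6)) = 7.6158
d((-6, -9), (-11, 6)) = 15.8114
d((-6, -9), (4, -15)) = 11.6619
d((-6, -9), (0, 7)) = 17.088
d((-6, -9), (-1, 9)) = 18.6815
d((1, -6), (-11, 6)) = 16.9706
d((1, -6), (4, -15)) = 9.4868
d((1, -6), (0, 7)) = 13.0384
d((1, -6), (-1, 9)) = 15.1327
d((-11, 6), (4, -15)) = 25.807
d((-11, 6), (0, 7)) = 11.0454
d((-11, 6), (-1, 9)) = 10.4403
d((4, -15), (0, 7)) = 22.3607
d((4, -15), (-1, 9)) = 24.5153
d((0, 7), (-1, 9)) = 2.2361 <-- minimum

Closest pair: (0, 7) and (-1, 9) with distance 2.2361

The closest pair is (0, 7) and (-1, 9) with Euclidean distance 2.2361. For 7 points, brute-force pairwise comparison is shown above. For large n, the divide-and-conquer algorithm (sort by x, recurse on halves, check the dividing strip) achieves O(n log n).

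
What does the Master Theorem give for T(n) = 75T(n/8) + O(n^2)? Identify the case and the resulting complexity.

Master Theorem for T(n) = 75T(n/8) + O(n^2):

a = 75, b = 8, c = 2
log_b(a) = log_8(75) = 2.0763

Case 1: c = 2 < log_8(75) = 2.0763
T(n) = O(n^(log_8 75))

For T(n) = 75T(n/8) + O(n^2): log_8(75) = 2.0763. This is Case 1 of the Master Theorem (c < log_b(a), work dominated by leaves), giving O(n^(log_8 75)).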